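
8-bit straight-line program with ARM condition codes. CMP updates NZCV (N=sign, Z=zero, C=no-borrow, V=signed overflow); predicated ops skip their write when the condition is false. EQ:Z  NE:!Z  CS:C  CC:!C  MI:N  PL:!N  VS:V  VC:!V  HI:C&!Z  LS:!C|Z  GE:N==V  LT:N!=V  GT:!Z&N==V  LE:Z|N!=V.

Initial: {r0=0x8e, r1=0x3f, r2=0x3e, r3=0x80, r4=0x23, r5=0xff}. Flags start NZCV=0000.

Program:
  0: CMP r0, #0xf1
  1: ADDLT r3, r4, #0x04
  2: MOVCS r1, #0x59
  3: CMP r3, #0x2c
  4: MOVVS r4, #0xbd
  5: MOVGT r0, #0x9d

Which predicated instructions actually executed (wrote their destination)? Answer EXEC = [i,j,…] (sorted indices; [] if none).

EXEC = [1]

[0] flags=1000 → (cmp)
[1] flags=1000 LT?T → r3=0x27
[2] flags=1000 CS?F → skip
[3] flags=1000 → (cmp)
[4] flags=1000 VS?F → skip
[5] flags=1000 GT?F → skip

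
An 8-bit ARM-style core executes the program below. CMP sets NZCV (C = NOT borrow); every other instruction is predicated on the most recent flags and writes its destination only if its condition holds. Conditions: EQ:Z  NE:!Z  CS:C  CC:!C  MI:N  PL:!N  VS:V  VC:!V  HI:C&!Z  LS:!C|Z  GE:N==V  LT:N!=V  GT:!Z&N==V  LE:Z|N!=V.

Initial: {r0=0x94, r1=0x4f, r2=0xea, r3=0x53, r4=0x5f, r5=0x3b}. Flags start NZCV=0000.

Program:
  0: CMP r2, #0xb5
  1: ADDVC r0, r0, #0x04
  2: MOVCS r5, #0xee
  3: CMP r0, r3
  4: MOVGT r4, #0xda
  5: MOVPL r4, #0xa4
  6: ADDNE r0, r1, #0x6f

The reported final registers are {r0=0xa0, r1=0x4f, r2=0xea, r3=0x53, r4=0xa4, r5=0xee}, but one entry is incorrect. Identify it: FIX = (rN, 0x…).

FIX = (r0, 0xbe)

[0] flags=0010 → (cmp)
[1] flags=0010 VC?T → r0=0x98
[2] flags=0010 CS?T → r5=0xee
[3] flags=0011 → (cmp)
[4] flags=0011 GT?F → skip
[5] flags=0011 PL?T → r4=0xa4
[6] flags=0011 NE?T → r0=0xbe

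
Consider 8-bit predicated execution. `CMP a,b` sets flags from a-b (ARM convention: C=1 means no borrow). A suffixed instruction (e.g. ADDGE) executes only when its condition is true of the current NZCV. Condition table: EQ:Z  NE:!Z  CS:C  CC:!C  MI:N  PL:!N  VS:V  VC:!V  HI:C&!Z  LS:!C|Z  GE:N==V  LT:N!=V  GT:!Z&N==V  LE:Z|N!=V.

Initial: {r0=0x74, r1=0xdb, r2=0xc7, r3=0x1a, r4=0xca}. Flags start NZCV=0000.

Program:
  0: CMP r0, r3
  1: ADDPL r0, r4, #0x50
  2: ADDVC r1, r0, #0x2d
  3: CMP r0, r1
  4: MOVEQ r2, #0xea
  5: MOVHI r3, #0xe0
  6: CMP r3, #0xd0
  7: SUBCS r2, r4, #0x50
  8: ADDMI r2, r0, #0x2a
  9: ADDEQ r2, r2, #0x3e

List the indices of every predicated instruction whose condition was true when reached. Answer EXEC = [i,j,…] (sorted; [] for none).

EXEC = [1,2]

[0] flags=0010 → (cmp)
[1] flags=0010 PL?T → r0=0x1a
[2] flags=0010 VC?T → r1=0x47
[3] flags=1000 → (cmp)
[4] flags=1000 EQ?F → skip
[5] flags=1000 HI?F → skip
[6] flags=0000 → (cmp)
[7] flags=0000 CS?F → skip
[8] flags=0000 MI?F → skip
[9] flags=0000 EQ?F → skip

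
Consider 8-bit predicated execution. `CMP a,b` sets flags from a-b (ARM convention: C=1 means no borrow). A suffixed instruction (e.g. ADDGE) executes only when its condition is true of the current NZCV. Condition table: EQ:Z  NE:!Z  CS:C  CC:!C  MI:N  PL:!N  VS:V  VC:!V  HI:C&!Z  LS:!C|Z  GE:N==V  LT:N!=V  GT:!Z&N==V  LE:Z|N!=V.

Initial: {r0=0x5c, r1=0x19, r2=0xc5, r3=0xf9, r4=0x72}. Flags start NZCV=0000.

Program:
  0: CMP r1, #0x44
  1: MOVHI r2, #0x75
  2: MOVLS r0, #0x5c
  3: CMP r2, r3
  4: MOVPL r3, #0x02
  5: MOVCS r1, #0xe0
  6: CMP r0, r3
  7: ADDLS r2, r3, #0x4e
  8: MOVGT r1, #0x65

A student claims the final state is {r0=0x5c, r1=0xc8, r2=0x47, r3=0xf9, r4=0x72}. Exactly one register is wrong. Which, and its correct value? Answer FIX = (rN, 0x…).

0: ✓ CMP  NZCV=1000
1: · MOVHI
2: ✓ MOVLS  r0←0x5c
3: ✓ CMP  NZCV=1000
4: · MOVPL
5: · MOVCS
6: ✓ CMP  NZCV=0000
7: ✓ ADDLS  r2←0x47
8: ✓ MOVGT  r1←0x65

FIX = (r1, 0x65)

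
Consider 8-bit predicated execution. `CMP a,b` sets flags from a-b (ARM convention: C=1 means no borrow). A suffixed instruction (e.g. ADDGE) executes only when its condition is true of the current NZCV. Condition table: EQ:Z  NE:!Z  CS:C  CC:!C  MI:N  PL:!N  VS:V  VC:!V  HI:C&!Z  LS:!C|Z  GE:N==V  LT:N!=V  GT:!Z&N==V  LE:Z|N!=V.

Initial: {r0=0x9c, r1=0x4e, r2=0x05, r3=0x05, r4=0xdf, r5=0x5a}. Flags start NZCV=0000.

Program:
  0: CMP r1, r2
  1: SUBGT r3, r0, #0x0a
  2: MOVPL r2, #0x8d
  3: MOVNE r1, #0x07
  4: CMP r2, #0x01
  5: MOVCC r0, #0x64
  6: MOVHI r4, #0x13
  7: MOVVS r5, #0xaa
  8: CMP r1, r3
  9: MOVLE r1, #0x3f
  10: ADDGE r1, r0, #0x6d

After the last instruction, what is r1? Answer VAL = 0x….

[0] flags=0010 → (cmp)
[1] flags=0010 GT?T → r3=0x92
[2] flags=0010 PL?T → r2=0x8d
[3] flags=0010 NE?T → r1=0x07
[4] flags=1010 → (cmp)
[5] flags=1010 CC?F → skip
[6] flags=1010 HI?T → r4=0x13
[7] flags=1010 VS?F → skip
[8] flags=0000 → (cmp)
[9] flags=0000 LE?F → skip
[10] flags=0000 GE?T → r1=0x09

VAL = 0x09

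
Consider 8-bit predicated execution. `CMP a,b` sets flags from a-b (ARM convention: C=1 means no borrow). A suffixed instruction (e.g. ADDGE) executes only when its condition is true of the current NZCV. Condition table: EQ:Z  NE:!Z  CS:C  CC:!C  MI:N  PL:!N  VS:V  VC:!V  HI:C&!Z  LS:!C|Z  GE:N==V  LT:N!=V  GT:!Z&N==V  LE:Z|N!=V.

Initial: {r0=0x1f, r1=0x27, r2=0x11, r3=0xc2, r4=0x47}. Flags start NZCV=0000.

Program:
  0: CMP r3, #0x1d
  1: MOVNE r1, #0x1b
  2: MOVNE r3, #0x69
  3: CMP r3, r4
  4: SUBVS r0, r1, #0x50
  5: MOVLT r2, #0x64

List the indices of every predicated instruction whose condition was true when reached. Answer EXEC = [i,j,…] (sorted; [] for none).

EXEC = [1,2]

0: ✓ CMP  NZCV=1010
1: ✓ MOVNE  r1←0x1b
2: ✓ MOVNE  r3←0x69
3: ✓ CMP  NZCV=0010
4: · SUBVS
5: · MOVLT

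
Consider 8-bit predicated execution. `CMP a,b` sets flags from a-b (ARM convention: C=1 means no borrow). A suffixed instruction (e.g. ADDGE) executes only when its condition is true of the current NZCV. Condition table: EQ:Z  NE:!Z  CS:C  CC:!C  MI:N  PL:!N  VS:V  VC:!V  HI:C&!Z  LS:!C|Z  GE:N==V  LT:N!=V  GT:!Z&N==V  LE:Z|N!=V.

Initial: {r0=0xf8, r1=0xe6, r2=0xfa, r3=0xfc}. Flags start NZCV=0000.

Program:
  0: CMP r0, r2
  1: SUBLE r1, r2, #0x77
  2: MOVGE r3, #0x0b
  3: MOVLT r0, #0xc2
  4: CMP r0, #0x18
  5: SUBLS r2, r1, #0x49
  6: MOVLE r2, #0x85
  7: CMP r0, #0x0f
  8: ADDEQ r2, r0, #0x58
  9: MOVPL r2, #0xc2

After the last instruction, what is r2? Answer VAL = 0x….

[0] flags=1000 → (cmp)
[1] flags=1000 LE?T → r1=0x83
[2] flags=1000 GE?F → skip
[3] flags=1000 LT?T → r0=0xc2
[4] flags=1010 → (cmp)
[5] flags=1010 LS?F → skip
[6] flags=1010 LE?T → r2=0x85
[7] flags=1010 → (cmp)
[8] flags=1010 EQ?F → skip
[9] flags=1010 PL?F → skip

VAL = 0x85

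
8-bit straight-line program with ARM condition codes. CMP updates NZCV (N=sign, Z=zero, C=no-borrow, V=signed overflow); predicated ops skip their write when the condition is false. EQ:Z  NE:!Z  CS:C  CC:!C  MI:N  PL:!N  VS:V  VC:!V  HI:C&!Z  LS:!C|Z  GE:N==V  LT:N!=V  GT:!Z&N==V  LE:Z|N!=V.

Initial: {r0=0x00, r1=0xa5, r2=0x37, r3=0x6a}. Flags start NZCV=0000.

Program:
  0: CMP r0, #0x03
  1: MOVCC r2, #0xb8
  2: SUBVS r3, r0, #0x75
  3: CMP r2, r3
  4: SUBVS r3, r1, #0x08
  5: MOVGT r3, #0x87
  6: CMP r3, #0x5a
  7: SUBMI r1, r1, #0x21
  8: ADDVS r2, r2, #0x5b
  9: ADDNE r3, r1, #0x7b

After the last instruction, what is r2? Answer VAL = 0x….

VAL = 0x13

0: ✓ CMP  NZCV=1000
1: ✓ MOVCC  r2←0xb8
2: · SUBVS
3: ✓ CMP  NZCV=0011
4: ✓ SUBVS  r3←0x9d
5: · MOVGT
6: ✓ CMP  NZCV=0011
7: · SUBMI
8: ✓ ADDVS  r2←0x13
9: ✓ ADDNE  r3←0x20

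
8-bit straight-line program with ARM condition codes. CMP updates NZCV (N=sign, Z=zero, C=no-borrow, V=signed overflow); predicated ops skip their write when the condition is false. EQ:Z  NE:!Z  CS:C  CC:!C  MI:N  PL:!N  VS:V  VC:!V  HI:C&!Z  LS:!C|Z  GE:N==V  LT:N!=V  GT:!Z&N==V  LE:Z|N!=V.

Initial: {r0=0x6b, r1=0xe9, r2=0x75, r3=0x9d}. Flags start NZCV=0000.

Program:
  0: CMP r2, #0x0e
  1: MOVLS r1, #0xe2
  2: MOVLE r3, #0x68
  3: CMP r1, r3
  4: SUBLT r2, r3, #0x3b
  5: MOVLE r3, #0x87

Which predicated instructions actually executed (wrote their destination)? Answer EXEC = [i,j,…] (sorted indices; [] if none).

0: ✓ CMP  NZCV=0010
1: · MOVLS
2: · MOVLE
3: ✓ CMP  NZCV=0010
4: · SUBLT
5: · MOVLE

EXEC = []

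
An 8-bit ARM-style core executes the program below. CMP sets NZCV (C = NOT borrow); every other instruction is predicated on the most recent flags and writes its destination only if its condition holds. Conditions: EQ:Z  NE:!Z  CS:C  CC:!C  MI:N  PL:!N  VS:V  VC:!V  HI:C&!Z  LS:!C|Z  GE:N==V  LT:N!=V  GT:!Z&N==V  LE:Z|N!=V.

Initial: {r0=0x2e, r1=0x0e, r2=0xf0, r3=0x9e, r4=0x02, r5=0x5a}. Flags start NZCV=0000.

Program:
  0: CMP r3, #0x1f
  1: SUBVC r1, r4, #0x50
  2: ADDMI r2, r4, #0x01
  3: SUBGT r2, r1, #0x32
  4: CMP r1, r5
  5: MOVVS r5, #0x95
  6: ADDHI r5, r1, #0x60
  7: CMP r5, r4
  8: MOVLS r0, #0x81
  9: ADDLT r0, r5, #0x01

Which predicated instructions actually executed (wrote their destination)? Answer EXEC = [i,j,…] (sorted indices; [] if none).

[0] flags=0011 → (cmp)
[1] flags=0011 VC?F → skip
[2] flags=0011 MI?F → skip
[3] flags=0011 GT?F → skip
[4] flags=1000 → (cmp)
[5] flags=1000 VS?F → skip
[6] flags=1000 HI?F → skip
[7] flags=0010 → (cmp)
[8] flags=0010 LS?F → skip
[9] flags=0010 LT?F → skip

EXEC = []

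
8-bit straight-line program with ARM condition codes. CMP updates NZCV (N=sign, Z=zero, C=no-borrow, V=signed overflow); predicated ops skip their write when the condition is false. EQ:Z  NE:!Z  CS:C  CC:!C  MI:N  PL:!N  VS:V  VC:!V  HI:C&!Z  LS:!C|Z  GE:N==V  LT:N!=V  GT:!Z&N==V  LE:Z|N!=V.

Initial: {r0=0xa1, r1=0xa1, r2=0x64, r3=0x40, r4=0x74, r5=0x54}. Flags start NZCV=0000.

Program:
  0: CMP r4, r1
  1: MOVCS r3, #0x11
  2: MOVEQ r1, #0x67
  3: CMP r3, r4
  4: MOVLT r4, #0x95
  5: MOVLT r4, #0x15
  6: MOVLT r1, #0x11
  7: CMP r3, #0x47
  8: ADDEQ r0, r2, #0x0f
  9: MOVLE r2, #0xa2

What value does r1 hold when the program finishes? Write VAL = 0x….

VAL = 0x11

[0] flags=1001 → (cmp)
[1] flags=1001 CS?F → skip
[2] flags=1001 EQ?F → skip
[3] flags=1000 → (cmp)
[4] flags=1000 LT?T → r4=0x95
[5] flags=1000 LT?T → r4=0x15
[6] flags=1000 LT?T → r1=0x11
[7] flags=1000 → (cmp)
[8] flags=1000 EQ?F → skip
[9] flags=1000 LE?T → r2=0xa2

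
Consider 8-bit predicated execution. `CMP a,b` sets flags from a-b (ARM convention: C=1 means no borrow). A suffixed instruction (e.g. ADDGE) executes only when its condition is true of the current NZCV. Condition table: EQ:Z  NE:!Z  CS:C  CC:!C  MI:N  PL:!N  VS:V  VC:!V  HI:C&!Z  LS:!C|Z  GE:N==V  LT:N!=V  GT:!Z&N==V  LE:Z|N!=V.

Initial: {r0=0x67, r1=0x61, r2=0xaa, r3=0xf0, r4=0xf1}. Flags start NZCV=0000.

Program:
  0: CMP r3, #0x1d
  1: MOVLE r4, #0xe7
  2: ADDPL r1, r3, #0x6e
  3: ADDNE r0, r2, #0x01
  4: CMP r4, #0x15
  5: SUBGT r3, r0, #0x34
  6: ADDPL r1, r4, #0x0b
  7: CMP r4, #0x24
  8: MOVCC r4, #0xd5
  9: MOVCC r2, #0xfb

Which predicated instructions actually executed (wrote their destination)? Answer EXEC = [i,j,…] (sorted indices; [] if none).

EXEC = [1,3]

0: ✓ CMP  NZCV=1010
1: ✓ MOVLE  r4←0xe7
2: · ADDPL
3: ✓ ADDNE  r0←0xab
4: ✓ CMP  NZCV=1010
5: · SUBGT
6: · ADDPL
7: ✓ CMP  NZCV=1010
8: · MOVCC
9: · MOVCC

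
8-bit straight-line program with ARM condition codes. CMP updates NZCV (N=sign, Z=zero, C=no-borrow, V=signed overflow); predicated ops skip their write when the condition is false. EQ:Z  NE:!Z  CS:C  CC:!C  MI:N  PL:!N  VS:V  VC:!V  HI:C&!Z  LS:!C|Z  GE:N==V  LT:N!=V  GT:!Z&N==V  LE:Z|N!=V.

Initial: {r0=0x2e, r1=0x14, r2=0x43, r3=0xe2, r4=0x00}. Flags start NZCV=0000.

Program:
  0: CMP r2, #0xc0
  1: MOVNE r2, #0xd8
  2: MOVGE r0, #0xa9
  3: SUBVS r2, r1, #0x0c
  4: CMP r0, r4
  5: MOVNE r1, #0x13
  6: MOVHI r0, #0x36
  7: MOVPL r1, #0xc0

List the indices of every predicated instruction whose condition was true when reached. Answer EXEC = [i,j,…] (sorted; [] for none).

0: ✓ CMP  NZCV=1001
1: ✓ MOVNE  r2←0xd8
2: ✓ MOVGE  r0←0xa9
3: ✓ SUBVS  r2←0x08
4: ✓ CMP  NZCV=1010
5: ✓ MOVNE  r1←0x13
6: ✓ MOVHI  r0←0x36
7: · MOVPL

EXEC = [1,2,3,5,6]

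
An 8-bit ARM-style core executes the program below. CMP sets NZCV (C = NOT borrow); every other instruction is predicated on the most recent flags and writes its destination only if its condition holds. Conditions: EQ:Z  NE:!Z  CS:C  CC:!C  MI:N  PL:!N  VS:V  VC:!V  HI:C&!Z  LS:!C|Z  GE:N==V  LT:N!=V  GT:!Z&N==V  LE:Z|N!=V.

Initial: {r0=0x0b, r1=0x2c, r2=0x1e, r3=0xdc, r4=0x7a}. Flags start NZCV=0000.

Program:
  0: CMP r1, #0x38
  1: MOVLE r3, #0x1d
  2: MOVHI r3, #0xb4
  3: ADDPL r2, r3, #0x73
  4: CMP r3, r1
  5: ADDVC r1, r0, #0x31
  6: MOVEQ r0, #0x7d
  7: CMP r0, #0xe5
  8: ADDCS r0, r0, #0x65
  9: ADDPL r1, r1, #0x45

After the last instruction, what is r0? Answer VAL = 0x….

0: ✓ CMP  NZCV=1000
1: ✓ MOVLE  r3←0x1d
2: · MOVHI
3: · ADDPL
4: ✓ CMP  NZCV=1000
5: ✓ ADDVC  r1←0x3c
6: · MOVEQ
7: ✓ CMP  NZCV=0000
8: · ADDCS
9: ✓ ADDPL  r1←0x81

VAL = 0x0b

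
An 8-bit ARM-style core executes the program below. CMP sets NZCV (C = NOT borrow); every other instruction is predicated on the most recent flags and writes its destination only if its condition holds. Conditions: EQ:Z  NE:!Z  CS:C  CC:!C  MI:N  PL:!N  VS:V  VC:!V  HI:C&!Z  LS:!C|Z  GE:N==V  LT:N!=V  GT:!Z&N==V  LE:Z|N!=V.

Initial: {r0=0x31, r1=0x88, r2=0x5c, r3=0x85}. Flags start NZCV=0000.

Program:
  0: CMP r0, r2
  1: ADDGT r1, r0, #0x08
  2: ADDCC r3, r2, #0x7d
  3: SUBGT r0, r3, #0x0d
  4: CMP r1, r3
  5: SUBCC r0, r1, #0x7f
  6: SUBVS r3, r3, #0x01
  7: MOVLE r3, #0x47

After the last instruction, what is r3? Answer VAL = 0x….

0: ✓ CMP  NZCV=1000
1: · ADDGT
2: ✓ ADDCC  r3←0xd9
3: · SUBGT
4: ✓ CMP  NZCV=1000
5: ✓ SUBCC  r0←0x09
6: · SUBVS
7: ✓ MOVLE  r3←0x47

VAL = 0x47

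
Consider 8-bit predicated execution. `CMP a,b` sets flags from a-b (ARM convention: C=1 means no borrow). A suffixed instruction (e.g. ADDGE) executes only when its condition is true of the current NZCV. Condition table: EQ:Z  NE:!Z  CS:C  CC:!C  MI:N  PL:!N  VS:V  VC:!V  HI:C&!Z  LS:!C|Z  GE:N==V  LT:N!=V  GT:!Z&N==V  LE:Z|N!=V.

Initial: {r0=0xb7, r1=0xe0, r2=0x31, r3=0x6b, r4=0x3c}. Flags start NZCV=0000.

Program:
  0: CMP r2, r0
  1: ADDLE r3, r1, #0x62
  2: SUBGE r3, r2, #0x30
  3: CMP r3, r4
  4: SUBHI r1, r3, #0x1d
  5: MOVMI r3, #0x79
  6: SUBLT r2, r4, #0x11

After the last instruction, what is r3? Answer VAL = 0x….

0: ✓ CMP  NZCV=0000
1: · ADDLE
2: ✓ SUBGE  r3←0x01
3: ✓ CMP  NZCV=1000
4: · SUBHI
5: ✓ MOVMI  r3←0x79
6: ✓ SUBLT  r2←0x2b

VAL = 0x79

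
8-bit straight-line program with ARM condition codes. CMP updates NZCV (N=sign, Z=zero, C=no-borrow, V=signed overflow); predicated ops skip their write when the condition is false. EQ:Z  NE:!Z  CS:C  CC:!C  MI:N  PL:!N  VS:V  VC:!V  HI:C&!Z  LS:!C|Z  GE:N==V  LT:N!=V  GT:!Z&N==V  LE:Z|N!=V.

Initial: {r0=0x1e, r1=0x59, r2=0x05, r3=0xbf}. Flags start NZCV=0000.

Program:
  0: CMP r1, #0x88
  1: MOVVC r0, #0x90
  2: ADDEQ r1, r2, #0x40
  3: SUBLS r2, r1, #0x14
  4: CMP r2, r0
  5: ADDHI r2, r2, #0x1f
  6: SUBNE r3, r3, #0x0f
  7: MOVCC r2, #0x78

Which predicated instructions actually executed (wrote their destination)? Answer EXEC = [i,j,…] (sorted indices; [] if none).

[0] flags=1001 → (cmp)
[1] flags=1001 VC?F → skip
[2] flags=1001 EQ?F → skip
[3] flags=1001 LS?T → r2=0x45
[4] flags=0010 → (cmp)
[5] flags=0010 HI?T → r2=0x64
[6] flags=0010 NE?T → r3=0xb0
[7] flags=0010 CC?F → skip

EXEC = [3,5,6]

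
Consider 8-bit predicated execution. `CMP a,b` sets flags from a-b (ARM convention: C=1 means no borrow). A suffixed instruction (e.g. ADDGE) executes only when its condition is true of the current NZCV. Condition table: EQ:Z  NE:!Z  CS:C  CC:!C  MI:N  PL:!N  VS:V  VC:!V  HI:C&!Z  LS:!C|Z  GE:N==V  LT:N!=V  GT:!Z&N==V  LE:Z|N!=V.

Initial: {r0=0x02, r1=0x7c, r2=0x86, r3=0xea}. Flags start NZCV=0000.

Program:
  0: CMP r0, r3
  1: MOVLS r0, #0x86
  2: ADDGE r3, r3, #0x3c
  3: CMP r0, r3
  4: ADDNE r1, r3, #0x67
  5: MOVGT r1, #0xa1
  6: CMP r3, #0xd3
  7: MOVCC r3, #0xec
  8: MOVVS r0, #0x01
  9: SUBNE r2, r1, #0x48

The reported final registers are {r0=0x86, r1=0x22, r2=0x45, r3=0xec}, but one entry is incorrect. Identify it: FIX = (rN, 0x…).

0: ✓ CMP  NZCV=0000
1: ✓ MOVLS  r0←0x86
2: ✓ ADDGE  r3←0x26
3: ✓ CMP  NZCV=0011
4: ✓ ADDNE  r1←0x8d
5: · MOVGT
6: ✓ CMP  NZCV=0000
7: ✓ MOVCC  r3←0xec
8: · MOVVS
9: ✓ SUBNE  r2←0x45

FIX = (r1, 0x8d)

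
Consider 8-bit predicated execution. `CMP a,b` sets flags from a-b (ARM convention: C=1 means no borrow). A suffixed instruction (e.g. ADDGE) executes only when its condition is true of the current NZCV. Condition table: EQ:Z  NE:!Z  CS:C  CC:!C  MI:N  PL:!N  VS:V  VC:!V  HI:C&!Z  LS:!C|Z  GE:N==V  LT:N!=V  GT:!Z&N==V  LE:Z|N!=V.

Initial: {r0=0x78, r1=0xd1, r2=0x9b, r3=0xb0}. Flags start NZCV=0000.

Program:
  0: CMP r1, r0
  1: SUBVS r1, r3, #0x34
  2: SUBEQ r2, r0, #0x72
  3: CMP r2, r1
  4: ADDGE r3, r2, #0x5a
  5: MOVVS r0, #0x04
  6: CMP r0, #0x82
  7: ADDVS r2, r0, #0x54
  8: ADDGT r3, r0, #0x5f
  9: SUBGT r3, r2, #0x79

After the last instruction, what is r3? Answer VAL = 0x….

VAL = 0xdf

0: ✓ CMP  NZCV=0011
1: ✓ SUBVS  r1←0x7c
2: · SUBEQ
3: ✓ CMP  NZCV=0011
4: · ADDGE
5: ✓ MOVVS  r0←0x04
6: ✓ CMP  NZCV=1001
7: ✓ ADDVS  r2←0x58
8: ✓ ADDGT  r3←0x63
9: ✓ SUBGT  r3←0xdf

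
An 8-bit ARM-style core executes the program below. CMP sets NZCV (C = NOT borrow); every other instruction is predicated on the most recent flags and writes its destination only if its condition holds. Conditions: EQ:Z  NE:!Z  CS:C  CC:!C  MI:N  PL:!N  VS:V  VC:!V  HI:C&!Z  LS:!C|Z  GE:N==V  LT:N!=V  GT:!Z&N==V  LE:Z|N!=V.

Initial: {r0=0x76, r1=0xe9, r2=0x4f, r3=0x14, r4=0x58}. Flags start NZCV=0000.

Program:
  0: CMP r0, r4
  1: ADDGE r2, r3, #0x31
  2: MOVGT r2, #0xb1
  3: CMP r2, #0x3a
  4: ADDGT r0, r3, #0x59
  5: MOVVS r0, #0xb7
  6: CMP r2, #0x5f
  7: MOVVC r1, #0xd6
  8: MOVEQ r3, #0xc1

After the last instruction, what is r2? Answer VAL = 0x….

[0] flags=0010 → (cmp)
[1] flags=0010 GE?T → r2=0x45
[2] flags=0010 GT?T → r2=0xb1
[3] flags=0011 → (cmp)
[4] flags=0011 GT?F → skip
[5] flags=0011 VS?T → r0=0xb7
[6] flags=0011 → (cmp)
[7] flags=0011 VC?F → skip
[8] flags=0011 EQ?F → skip

VAL = 0xb1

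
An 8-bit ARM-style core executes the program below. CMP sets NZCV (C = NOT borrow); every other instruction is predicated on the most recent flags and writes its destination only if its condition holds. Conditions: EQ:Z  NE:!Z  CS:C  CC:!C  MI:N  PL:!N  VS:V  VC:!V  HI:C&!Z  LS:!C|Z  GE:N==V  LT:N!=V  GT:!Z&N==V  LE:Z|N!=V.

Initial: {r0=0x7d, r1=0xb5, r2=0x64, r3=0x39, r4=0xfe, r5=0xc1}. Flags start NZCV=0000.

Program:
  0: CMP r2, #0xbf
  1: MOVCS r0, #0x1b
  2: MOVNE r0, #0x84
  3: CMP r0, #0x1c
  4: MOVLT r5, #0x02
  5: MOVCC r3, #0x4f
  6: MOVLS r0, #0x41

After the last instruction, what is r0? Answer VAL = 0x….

VAL = 0x84

[0] flags=1001 → (cmp)
[1] flags=1001 CS?F → skip
[2] flags=1001 NE?T → r0=0x84
[3] flags=0011 → (cmp)
[4] flags=0011 LT?T → r5=0x02
[5] flags=0011 CC?F → skip
[6] flags=0011 LS?F → skip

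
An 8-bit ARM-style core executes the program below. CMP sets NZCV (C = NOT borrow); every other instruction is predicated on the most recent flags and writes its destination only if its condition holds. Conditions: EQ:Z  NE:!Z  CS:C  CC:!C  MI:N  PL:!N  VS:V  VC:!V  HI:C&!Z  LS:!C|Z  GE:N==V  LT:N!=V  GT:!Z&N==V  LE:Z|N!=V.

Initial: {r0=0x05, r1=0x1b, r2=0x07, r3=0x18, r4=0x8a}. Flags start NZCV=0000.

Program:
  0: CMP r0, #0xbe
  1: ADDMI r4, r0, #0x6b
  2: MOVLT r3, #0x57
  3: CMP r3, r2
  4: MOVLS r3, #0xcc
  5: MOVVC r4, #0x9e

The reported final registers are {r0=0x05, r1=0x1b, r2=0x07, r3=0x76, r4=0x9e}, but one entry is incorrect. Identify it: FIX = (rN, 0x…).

FIX = (r3, 0x18)

[0] flags=0000 → (cmp)
[1] flags=0000 MI?F → skip
[2] flags=0000 LT?F → skip
[3] flags=0010 → (cmp)
[4] flags=0010 LS?F → skip
[5] flags=0010 VC?T → r4=0x9e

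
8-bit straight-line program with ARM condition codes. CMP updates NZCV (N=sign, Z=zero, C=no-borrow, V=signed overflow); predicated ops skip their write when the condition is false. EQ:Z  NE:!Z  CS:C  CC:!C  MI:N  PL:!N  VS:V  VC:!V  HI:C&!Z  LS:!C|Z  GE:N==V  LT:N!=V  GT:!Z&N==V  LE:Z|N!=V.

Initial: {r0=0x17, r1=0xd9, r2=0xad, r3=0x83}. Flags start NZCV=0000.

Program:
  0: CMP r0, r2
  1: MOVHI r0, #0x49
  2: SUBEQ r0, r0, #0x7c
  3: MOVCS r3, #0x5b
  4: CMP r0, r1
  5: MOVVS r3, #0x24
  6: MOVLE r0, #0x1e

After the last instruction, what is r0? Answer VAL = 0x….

VAL = 0x17

[0] flags=0000 → (cmp)
[1] flags=0000 HI?F → skip
[2] flags=0000 EQ?F → skip
[3] flags=0000 CS?F → skip
[4] flags=0000 → (cmp)
[5] flags=0000 VS?F → skip
[6] flags=0000 LE?F → skip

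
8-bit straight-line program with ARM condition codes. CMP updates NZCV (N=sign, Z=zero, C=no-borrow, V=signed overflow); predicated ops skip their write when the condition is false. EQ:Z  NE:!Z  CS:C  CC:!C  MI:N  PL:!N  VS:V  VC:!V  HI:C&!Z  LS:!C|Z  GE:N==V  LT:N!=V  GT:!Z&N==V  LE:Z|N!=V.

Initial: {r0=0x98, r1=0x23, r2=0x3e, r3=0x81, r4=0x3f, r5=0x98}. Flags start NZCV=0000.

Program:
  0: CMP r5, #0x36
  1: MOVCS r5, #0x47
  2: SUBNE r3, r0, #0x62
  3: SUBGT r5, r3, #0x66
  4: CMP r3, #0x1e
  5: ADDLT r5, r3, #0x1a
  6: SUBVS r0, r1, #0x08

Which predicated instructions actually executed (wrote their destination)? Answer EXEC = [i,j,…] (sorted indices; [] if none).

0: ✓ CMP  NZCV=0011
1: ✓ MOVCS  r5←0x47
2: ✓ SUBNE  r3←0x36
3: · SUBGT
4: ✓ CMP  NZCV=0010
5: · ADDLT
6: · SUBVS

EXEC = [1,2]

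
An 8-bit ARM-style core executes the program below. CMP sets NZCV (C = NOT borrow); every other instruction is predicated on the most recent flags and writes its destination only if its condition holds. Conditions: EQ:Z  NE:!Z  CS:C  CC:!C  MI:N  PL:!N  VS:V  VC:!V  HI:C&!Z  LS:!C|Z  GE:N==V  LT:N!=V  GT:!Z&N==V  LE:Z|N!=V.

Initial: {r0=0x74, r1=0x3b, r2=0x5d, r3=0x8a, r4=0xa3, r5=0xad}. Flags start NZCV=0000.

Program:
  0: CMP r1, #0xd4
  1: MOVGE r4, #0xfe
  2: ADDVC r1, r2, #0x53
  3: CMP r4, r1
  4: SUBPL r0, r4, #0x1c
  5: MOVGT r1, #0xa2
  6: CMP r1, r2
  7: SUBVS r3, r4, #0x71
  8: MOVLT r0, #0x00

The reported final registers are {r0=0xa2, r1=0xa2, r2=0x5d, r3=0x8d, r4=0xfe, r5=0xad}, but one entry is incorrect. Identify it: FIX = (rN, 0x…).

FIX = (r0, 0x00)

0: ✓ CMP  NZCV=0000
1: ✓ MOVGE  r4←0xfe
2: ✓ ADDVC  r1←0xb0
3: ✓ CMP  NZCV=0010
4: ✓ SUBPL  r0←0xe2
5: ✓ MOVGT  r1←0xa2
6: ✓ CMP  NZCV=0011
7: ✓ SUBVS  r3←0x8d
8: ✓ MOVLT  r0←0x00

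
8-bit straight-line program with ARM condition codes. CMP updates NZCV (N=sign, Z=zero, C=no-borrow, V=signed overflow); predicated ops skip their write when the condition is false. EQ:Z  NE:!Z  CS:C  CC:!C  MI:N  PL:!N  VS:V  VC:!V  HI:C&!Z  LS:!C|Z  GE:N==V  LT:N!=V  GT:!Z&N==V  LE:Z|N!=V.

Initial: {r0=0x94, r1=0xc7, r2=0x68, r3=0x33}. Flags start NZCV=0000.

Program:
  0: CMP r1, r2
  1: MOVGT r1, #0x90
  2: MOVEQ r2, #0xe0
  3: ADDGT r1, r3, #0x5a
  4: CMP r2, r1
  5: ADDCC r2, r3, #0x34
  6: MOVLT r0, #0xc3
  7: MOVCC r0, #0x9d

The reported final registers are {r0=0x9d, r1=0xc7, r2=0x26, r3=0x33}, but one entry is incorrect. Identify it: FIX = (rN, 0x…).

FIX = (r2, 0x67)

[0] flags=0011 → (cmp)
[1] flags=0011 GT?F → skip
[2] flags=0011 EQ?F → skip
[3] flags=0011 GT?F → skip
[4] flags=1001 → (cmp)
[5] flags=1001 CC?T → r2=0x67
[6] flags=1001 LT?F → skip
[7] flags=1001 CC?T → r0=0x9d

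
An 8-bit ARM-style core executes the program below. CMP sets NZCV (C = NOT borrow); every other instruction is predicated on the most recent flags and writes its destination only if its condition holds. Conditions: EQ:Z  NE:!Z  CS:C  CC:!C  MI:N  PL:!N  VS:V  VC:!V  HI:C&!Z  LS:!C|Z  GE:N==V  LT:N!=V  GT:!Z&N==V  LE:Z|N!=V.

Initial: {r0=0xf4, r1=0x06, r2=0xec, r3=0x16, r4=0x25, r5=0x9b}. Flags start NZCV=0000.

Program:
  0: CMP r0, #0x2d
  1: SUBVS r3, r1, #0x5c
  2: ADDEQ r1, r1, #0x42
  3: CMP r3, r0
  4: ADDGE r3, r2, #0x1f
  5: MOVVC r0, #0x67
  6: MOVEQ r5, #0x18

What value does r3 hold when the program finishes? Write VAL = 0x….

[0] flags=1010 → (cmp)
[1] flags=1010 VS?F → skip
[2] flags=1010 EQ?F → skip
[3] flags=0000 → (cmp)
[4] flags=0000 GE?T → r3=0x0b
[5] flags=0000 VC?T → r0=0x67
[6] flags=0000 EQ?F → skip

VAL = 0x0b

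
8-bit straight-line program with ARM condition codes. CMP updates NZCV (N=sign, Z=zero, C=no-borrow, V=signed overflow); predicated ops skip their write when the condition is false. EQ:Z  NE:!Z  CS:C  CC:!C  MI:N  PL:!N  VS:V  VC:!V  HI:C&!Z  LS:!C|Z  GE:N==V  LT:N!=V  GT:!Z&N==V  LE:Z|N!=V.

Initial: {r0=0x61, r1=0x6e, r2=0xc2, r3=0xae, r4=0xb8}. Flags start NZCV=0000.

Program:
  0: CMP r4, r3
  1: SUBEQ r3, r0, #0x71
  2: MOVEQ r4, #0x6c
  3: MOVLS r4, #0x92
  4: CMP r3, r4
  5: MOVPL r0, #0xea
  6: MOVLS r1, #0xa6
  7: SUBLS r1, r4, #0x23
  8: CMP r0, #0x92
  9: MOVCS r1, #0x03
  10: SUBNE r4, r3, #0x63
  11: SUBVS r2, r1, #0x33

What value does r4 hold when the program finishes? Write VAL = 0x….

VAL = 0x4b

0: ✓ CMP  NZCV=0010
1: · SUBEQ
2: · MOVEQ
3: · MOVLS
4: ✓ CMP  NZCV=1000
5: · MOVPL
6: ✓ MOVLS  r1←0xa6
7: ✓ SUBLS  r1←0x95
8: ✓ CMP  NZCV=1001
9: · MOVCS
10: ✓ SUBNE  r4←0x4b
11: ✓ SUBVS  r2←0x62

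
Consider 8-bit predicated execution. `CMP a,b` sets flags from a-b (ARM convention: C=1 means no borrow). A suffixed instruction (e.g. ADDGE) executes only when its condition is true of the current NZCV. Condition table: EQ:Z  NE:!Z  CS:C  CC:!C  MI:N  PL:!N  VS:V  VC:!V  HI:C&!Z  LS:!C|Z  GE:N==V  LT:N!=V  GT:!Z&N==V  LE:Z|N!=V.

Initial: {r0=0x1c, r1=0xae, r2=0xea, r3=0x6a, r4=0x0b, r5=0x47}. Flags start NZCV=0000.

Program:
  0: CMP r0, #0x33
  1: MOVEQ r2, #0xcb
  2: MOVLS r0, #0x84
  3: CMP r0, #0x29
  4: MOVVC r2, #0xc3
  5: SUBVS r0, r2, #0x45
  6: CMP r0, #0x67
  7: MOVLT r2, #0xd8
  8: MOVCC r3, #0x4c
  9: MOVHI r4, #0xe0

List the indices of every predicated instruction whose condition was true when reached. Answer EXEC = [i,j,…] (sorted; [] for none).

EXEC = [2,5,7,9]

[0] flags=1000 → (cmp)
[1] flags=1000 EQ?F → skip
[2] flags=1000 LS?T → r0=0x84
[3] flags=0011 → (cmp)
[4] flags=0011 VC?F → skip
[5] flags=0011 VS?T → r0=0xa5
[6] flags=0011 → (cmp)
[7] flags=0011 LT?T → r2=0xd8
[8] flags=0011 CC?F → skip
[9] flags=0011 HI?T → r4=0xe0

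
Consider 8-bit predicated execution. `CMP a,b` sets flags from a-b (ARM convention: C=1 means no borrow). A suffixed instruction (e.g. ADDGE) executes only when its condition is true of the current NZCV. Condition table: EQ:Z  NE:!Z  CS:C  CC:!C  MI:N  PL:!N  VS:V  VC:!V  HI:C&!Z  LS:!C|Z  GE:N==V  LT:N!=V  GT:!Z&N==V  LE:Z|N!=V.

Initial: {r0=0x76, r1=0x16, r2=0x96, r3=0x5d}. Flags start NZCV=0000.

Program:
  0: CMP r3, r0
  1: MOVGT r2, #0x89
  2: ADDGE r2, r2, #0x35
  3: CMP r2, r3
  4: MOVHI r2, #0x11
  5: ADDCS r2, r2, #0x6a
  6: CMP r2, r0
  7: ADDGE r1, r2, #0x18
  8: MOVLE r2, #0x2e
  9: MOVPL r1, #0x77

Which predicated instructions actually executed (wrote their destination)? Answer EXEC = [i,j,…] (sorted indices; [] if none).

[0] flags=1000 → (cmp)
[1] flags=1000 GT?F → skip
[2] flags=1000 GE?F → skip
[3] flags=0011 → (cmp)
[4] flags=0011 HI?T → r2=0x11
[5] flags=0011 CS?T → r2=0x7b
[6] flags=0010 → (cmp)
[7] flags=0010 GE?T → r1=0x93
[8] flags=0010 LE?F → skip
[9] flags=0010 PL?T → r1=0x77

EXEC = [4,5,7,9]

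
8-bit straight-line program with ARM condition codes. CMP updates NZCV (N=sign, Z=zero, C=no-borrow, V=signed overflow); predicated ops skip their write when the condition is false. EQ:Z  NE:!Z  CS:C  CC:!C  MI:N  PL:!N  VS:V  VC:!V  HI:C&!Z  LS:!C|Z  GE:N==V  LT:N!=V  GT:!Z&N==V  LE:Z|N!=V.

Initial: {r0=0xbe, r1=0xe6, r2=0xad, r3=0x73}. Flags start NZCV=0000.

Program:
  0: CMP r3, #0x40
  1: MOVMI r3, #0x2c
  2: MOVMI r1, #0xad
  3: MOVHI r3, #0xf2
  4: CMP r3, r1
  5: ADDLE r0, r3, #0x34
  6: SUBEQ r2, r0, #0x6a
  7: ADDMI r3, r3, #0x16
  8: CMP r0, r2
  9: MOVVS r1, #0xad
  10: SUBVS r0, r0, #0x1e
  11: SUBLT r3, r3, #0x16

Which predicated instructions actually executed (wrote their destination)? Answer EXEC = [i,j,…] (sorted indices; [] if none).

0: ✓ CMP  NZCV=0010
1: · MOVMI
2: · MOVMI
3: ✓ MOVHI  r3←0xf2
4: ✓ CMP  NZCV=0010
5: · ADDLE
6: · SUBEQ
7: · ADDMI
8: ✓ CMP  NZCV=0010
9: · MOVVS
10: · SUBVS
11: · SUBLT

EXEC = [3]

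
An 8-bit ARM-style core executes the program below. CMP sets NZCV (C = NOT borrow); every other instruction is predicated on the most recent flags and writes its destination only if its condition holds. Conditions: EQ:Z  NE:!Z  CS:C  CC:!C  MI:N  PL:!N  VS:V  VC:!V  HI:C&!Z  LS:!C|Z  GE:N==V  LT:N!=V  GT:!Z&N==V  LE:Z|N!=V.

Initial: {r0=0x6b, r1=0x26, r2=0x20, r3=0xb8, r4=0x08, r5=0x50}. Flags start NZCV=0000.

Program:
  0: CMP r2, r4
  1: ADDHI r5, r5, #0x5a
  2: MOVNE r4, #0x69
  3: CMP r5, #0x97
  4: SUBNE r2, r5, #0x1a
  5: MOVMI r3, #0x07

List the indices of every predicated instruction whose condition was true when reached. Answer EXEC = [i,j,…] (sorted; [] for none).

0: ✓ CMP  NZCV=0010
1: ✓ ADDHI  r5←0xaa
2: ✓ MOVNE  r4←0x69
3: ✓ CMP  NZCV=0010
4: ✓ SUBNE  r2←0x90
5: · MOVMI

EXEC = [1,2,4]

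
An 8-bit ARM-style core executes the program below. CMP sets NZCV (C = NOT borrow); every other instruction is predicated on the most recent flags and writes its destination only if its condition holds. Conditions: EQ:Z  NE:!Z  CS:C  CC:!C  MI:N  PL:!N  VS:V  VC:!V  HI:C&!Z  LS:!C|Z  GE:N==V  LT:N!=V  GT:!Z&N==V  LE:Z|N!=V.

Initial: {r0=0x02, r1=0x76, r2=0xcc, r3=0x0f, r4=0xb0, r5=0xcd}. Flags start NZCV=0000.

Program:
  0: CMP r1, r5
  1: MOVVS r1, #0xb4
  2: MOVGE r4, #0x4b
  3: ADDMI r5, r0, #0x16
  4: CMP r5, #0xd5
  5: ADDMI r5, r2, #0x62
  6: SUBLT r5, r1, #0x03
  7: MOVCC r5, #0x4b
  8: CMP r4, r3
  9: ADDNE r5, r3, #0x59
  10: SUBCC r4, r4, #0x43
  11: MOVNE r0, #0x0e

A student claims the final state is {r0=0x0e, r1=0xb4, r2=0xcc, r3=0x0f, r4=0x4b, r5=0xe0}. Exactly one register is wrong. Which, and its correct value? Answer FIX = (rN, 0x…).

FIX = (r5, 0x68)

[0] flags=1001 → (cmp)
[1] flags=1001 VS?T → r1=0xb4
[2] flags=1001 GE?T → r4=0x4b
[3] flags=1001 MI?T → r5=0x18
[4] flags=0000 → (cmp)
[5] flags=0000 MI?F → skip
[6] flags=0000 LT?F → skip
[7] flags=0000 CC?T → r5=0x4b
[8] flags=0010 → (cmp)
[9] flags=0010 NE?T → r5=0x68
[10] flags=0010 CC?F → skip
[11] flags=0010 NE?T → r0=0x0e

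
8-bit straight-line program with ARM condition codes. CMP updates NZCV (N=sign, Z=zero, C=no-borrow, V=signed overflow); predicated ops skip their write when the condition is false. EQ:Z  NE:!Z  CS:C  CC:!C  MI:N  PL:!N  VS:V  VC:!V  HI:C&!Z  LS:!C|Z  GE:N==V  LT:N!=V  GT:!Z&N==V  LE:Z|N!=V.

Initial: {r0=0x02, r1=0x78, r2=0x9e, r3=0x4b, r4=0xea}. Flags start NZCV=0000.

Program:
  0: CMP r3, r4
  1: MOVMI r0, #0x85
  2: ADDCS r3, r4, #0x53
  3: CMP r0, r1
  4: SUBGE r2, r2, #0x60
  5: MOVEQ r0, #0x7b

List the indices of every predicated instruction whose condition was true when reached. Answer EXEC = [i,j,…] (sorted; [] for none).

EXEC = []

0: ✓ CMP  NZCV=0000
1: · MOVMI
2: · ADDCS
3: ✓ CMP  NZCV=1000
4: · SUBGE
5: · MOVEQ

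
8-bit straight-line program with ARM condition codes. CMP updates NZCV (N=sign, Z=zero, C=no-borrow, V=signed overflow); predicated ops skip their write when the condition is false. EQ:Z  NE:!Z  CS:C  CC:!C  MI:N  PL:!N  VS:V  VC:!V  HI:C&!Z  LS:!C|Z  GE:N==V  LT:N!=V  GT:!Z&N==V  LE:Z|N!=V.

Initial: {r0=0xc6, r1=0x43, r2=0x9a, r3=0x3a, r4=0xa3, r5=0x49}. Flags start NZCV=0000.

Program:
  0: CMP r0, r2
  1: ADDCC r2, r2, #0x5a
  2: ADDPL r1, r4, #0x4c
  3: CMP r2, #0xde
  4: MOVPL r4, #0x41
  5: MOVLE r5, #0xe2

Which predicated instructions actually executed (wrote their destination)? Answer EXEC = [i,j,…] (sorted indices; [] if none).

EXEC = [2,5]

[0] flags=0010 → (cmp)
[1] flags=0010 CC?F → skip
[2] flags=0010 PL?T → r1=0xef
[3] flags=1000 → (cmp)
[4] flags=1000 PL?F → skip
[5] flags=1000 LE?T → r5=0xe2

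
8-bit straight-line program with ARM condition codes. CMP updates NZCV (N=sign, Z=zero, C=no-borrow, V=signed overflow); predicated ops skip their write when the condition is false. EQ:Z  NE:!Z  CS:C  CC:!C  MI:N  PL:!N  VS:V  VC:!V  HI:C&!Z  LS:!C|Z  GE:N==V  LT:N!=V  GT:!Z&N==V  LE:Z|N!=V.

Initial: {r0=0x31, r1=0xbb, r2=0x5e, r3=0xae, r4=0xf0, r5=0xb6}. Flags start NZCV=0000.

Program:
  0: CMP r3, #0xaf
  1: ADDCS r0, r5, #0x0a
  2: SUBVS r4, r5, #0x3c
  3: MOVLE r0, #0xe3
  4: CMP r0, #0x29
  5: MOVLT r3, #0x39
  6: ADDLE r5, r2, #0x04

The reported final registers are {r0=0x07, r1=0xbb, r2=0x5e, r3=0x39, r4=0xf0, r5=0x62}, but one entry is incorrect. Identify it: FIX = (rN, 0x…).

FIX = (r0, 0xe3)

0: ✓ CMP  NZCV=1000
1: · ADDCS
2: · SUBVS
3: ✓ MOVLE  r0←0xe3
4: ✓ CMP  NZCV=1010
5: ✓ MOVLT  r3←0x39
6: ✓ ADDLE  r5←0x62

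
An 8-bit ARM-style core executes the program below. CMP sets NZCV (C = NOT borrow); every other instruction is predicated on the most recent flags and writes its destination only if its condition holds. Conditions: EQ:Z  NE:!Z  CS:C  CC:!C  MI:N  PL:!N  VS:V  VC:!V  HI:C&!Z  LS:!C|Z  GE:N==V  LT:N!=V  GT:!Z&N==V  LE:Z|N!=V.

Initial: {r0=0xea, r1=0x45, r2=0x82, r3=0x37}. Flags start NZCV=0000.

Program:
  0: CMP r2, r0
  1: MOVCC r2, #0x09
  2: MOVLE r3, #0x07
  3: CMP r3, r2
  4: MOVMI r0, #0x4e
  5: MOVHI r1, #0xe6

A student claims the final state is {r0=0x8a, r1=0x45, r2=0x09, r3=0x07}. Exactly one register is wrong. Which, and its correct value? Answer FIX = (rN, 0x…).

[0] flags=1000 → (cmp)
[1] flags=1000 CC?T → r2=0x09
[2] flags=1000 LE?T → r3=0x07
[3] flags=1000 → (cmp)
[4] flags=1000 MI?T → r0=0x4e
[5] flags=1000 HI?F → skip

FIX = (r0, 0x4e)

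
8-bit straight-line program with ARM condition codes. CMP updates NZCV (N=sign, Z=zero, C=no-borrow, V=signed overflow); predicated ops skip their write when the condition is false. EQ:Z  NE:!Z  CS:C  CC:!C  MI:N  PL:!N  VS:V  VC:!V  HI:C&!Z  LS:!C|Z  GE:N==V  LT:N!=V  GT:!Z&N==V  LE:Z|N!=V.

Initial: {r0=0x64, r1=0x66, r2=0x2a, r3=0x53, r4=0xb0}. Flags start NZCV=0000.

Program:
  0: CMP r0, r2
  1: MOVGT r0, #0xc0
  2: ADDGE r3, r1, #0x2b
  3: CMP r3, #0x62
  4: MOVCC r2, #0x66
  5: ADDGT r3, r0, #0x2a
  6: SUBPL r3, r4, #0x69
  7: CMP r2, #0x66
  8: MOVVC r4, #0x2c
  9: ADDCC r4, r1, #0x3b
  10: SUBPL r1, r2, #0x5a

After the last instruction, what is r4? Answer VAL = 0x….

[0] flags=0010 → (cmp)
[1] flags=0010 GT?T → r0=0xc0
[2] flags=0010 GE?T → r3=0x91
[3] flags=0011 → (cmp)
[4] flags=0011 CC?F → skip
[5] flags=0011 GT?F → skip
[6] flags=0011 PL?T → r3=0x47
[7] flags=1000 → (cmp)
[8] flags=1000 VC?T → r4=0x2c
[9] flags=1000 CC?T → r4=0xa1
[10] flags=1000 PL?F → skip

VAL = 0xa1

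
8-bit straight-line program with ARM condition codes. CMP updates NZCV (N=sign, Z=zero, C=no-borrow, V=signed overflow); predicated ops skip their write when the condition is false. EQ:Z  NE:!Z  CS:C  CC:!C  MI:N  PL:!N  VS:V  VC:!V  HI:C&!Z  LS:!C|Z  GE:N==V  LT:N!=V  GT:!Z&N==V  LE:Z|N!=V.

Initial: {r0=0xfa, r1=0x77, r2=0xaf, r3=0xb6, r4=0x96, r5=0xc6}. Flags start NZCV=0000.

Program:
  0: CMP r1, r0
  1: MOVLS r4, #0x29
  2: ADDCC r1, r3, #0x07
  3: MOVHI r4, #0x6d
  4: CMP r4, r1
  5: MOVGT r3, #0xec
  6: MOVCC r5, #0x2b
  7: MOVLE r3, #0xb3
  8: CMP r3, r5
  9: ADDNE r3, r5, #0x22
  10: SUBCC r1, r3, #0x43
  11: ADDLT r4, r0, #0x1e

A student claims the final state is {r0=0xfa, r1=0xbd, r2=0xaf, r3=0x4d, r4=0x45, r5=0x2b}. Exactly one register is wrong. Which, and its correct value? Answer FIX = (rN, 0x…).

FIX = (r4, 0x18)

[0] flags=0000 → (cmp)
[1] flags=0000 LS?T → r4=0x29
[2] flags=0000 CC?T → r1=0xbd
[3] flags=0000 HI?F → skip
[4] flags=0000 → (cmp)
[5] flags=0000 GT?T → r3=0xec
[6] flags=0000 CC?T → r5=0x2b
[7] flags=0000 LE?F → skip
[8] flags=1010 → (cmp)
[9] flags=1010 NE?T → r3=0x4d
[10] flags=1010 CC?F → skip
[11] flags=1010 LT?T → r4=0x18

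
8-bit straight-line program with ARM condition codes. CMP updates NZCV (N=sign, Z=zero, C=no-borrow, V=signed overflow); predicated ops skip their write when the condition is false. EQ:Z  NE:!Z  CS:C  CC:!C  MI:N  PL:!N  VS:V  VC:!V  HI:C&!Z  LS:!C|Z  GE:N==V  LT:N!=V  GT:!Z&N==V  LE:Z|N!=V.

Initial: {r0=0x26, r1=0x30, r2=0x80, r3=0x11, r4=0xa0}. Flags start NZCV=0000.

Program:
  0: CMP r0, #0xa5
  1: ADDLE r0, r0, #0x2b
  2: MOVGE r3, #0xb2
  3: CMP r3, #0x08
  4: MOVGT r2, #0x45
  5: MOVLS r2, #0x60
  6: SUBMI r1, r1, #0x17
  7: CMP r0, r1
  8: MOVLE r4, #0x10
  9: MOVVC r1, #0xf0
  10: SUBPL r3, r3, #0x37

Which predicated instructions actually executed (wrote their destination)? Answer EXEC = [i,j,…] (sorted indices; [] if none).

EXEC = [2,6,9,10]

0: ✓ CMP  NZCV=1001
1: · ADDLE
2: ✓ MOVGE  r3←0xb2
3: ✓ CMP  NZCV=1010
4: · MOVGT
5: · MOVLS
6: ✓ SUBMI  r1←0x19
7: ✓ CMP  NZCV=0010
8: · MOVLE
9: ✓ MOVVC  r1←0xf0
10: ✓ SUBPL  r3←0x7b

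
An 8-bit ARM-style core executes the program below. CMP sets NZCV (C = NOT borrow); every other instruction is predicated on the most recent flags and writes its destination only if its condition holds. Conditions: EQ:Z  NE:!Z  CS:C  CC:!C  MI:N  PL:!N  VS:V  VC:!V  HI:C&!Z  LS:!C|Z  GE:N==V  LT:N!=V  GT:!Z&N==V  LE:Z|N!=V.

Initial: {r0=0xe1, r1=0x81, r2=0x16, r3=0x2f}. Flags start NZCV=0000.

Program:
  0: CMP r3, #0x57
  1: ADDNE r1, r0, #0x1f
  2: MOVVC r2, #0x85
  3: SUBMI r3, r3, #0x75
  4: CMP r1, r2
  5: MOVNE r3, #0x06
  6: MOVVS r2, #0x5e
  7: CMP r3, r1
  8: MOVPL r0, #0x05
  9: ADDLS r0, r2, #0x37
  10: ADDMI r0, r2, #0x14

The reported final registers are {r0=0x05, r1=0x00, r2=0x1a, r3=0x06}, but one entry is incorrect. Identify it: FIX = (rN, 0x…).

FIX = (r2, 0x85)

0: ✓ CMP  NZCV=1000
1: ✓ ADDNE  r1←0x00
2: ✓ MOVVC  r2←0x85
3: ✓ SUBMI  r3←0xba
4: ✓ CMP  NZCV=0000
5: ✓ MOVNE  r3←0x06
6: · MOVVS
7: ✓ CMP  NZCV=0010
8: ✓ MOVPL  r0←0x05
9: · ADDLS
10: · ADDMI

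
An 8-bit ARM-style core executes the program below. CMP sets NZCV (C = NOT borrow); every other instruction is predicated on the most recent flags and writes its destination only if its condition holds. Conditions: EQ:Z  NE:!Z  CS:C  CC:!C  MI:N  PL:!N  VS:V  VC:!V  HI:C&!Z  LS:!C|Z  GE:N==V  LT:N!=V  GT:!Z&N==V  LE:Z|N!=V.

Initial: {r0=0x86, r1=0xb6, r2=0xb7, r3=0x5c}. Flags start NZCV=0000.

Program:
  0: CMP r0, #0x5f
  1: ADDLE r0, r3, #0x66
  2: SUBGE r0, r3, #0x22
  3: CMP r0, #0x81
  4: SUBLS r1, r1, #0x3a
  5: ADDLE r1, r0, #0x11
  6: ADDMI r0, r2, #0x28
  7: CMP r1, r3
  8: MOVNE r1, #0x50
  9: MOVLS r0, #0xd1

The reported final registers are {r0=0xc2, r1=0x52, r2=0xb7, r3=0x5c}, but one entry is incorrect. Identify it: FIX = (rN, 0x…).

[0] flags=0011 → (cmp)
[1] flags=0011 LE?T → r0=0xc2
[2] flags=0011 GE?F → skip
[3] flags=0010 → (cmp)
[4] flags=0010 LS?F → skip
[5] flags=0010 LE?F → skip
[6] flags=0010 MI?F → skip
[7] flags=0011 → (cmp)
[8] flags=0011 NE?T → r1=0x50
[9] flags=0011 LS?F → skip

FIX = (r1, 0x50)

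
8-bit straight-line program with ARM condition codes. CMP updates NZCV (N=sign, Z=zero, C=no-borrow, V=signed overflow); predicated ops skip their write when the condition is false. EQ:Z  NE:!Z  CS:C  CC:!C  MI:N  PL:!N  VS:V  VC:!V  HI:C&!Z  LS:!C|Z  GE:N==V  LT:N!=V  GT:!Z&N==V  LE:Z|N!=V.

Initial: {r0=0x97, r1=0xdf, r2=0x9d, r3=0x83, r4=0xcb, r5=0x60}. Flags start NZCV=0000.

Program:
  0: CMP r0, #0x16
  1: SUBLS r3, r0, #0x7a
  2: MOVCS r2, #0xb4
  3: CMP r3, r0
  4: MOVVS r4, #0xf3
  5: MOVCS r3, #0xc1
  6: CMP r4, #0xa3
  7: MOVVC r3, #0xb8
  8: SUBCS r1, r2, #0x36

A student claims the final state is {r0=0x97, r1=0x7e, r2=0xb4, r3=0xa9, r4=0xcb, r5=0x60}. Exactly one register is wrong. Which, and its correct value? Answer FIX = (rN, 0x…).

[0] flags=1010 → (cmp)
[1] flags=1010 LS?F → skip
[2] flags=1010 CS?T → r2=0xb4
[3] flags=1000 → (cmp)
[4] flags=1000 VS?F → skip
[5] flags=1000 CS?F → skip
[6] flags=0010 → (cmp)
[7] flags=0010 VC?T → r3=0xb8
[8] flags=0010 CS?T → r1=0x7e

FIX = (r3, 0xb8)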